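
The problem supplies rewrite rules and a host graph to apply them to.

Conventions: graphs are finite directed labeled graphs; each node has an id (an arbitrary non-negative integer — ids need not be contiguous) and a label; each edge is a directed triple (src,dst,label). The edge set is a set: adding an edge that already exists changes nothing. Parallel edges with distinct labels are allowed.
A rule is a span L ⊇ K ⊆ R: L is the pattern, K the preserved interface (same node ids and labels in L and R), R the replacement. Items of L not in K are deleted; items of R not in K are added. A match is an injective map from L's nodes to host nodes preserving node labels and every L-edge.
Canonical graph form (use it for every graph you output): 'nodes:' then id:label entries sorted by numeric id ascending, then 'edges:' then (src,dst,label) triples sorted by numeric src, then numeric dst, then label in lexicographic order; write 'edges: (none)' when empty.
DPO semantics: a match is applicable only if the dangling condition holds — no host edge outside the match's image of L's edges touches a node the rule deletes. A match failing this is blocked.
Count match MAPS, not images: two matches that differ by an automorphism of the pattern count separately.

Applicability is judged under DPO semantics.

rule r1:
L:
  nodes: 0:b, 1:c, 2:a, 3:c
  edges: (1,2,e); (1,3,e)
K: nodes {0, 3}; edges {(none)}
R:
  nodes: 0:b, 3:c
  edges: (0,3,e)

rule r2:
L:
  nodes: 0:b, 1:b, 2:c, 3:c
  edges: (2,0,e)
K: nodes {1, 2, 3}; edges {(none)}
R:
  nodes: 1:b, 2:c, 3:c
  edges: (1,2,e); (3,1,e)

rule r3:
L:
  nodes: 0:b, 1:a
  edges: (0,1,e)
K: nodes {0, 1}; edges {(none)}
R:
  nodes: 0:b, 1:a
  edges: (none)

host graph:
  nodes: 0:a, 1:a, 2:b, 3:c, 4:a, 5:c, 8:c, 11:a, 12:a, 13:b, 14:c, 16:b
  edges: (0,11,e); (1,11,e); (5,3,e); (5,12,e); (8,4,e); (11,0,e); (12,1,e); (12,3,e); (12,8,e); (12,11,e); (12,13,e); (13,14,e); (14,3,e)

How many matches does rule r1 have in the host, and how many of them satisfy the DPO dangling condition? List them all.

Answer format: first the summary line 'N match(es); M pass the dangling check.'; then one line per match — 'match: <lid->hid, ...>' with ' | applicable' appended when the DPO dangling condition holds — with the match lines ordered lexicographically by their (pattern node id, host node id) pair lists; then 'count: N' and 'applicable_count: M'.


3 match(es); 0 pass the dangling check.
match: 0->2, 1->5, 2->12, 3->3
match: 0->13, 1->5, 2->12, 3->3
match: 0->16, 1->5, 2->12, 3->3
count: 3
applicable_count: 0


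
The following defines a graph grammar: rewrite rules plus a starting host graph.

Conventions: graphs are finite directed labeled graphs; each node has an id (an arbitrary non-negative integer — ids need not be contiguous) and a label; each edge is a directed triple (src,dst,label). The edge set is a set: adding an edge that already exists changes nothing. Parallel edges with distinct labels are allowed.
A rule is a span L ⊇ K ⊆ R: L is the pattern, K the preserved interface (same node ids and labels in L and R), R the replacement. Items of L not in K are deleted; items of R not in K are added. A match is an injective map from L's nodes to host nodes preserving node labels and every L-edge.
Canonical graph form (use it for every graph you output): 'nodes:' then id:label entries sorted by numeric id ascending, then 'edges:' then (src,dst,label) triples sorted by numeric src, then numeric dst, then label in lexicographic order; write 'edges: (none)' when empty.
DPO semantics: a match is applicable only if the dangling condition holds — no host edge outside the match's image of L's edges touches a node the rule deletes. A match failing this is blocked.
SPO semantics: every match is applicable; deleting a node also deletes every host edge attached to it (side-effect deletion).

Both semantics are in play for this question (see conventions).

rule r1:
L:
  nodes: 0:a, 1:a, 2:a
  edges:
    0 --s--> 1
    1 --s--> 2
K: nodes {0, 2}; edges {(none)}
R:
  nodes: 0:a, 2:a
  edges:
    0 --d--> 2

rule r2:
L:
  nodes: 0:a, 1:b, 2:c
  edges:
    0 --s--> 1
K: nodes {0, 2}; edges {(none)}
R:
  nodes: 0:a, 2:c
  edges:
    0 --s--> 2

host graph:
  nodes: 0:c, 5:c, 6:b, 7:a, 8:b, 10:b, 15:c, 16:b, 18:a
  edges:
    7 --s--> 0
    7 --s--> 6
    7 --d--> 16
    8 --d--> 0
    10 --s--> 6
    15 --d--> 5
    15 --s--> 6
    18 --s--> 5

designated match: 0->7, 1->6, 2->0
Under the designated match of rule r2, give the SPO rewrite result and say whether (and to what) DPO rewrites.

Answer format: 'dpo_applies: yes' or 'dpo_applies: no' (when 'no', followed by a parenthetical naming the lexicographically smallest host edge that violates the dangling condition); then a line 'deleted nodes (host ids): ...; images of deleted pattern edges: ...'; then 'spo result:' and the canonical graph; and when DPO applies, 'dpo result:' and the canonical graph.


dpo_applies: no
(the rule deletes node 6, which keeps host edge (10,6,s) outside the match image — the dangling condition fails, DPO blocks; SPO proceeds and side-deletes such edges)
deleted nodes (host ids): 6; images of deleted pattern edges: (7,6,s)
spo result:
nodes: 0:c, 5:c, 7:a, 8:b, 10:b, 15:c, 16:b, 18:a
edges: (7,0,s); (7,16,d); (8,0,d); (15,5,d); (18,5,s)


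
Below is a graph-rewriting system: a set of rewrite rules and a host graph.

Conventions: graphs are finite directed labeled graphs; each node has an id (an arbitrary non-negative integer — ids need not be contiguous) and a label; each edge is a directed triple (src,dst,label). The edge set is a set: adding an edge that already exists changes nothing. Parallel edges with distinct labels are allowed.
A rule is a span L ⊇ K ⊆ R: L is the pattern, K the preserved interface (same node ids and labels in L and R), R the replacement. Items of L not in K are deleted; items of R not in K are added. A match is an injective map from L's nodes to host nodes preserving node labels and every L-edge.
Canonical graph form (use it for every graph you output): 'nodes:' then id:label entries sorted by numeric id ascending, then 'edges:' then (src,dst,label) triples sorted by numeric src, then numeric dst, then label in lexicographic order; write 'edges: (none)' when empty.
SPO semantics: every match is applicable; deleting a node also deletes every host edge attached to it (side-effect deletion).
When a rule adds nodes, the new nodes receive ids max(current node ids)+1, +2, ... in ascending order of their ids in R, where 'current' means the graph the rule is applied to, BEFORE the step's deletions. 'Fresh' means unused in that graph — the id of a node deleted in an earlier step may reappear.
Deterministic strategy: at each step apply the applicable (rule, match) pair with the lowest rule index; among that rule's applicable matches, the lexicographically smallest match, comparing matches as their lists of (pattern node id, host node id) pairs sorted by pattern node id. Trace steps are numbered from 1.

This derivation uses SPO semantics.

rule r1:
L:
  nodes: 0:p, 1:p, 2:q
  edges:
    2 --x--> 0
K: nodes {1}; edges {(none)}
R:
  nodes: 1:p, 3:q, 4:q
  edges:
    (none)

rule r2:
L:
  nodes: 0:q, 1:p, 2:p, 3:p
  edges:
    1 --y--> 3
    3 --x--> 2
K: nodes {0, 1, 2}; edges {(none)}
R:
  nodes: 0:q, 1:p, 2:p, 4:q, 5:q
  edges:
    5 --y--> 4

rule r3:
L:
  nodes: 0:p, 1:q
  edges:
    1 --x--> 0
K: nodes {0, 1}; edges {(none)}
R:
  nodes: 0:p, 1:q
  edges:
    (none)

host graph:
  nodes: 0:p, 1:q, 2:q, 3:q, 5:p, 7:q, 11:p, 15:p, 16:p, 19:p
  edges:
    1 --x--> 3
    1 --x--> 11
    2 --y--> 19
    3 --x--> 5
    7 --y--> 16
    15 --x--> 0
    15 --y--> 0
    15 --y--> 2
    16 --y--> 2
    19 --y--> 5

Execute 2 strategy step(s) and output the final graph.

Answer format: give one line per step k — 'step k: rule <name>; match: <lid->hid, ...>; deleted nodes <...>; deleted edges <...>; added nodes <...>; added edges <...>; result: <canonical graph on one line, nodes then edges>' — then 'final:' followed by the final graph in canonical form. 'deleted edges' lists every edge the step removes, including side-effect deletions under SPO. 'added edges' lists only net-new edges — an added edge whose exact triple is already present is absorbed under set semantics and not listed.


step 1: rule r1; match: 0->5, 1->0, 2->3; deleted nodes 3, 5; deleted edges (1,3,x); (3,5,x); (19,5,y); added nodes 20, 21; added edges (none); result: nodes: 0:p, 1:q, 2:q, 7:q, 11:p, 15:p, 16:p, 19:p, 20:q, 21:q edges: (1,11,x); (2,19,y); (7,16,y); (15,0,x); (15,0,y); (15,2,y); (16,2,y)
step 2: rule r1; match: 0->11, 1->0, 2->1; deleted nodes 1, 11; deleted edges (1,11,x); added nodes 22, 23; added edges (none); result: nodes: 0:p, 2:q, 7:q, 15:p, 16:p, 19:p, 20:q, 21:q, 22:q, 23:q edges: (2,19,y); (7,16,y); (15,0,x); (15,0,y); (15,2,y); (16,2,y)
final:
nodes: 0:p, 2:q, 7:q, 15:p, 16:p, 19:p, 20:q, 21:q, 22:q, 23:q
edges: (2,19,y); (7,16,y); (15,0,x); (15,0,y); (15,2,y); (16,2,y)


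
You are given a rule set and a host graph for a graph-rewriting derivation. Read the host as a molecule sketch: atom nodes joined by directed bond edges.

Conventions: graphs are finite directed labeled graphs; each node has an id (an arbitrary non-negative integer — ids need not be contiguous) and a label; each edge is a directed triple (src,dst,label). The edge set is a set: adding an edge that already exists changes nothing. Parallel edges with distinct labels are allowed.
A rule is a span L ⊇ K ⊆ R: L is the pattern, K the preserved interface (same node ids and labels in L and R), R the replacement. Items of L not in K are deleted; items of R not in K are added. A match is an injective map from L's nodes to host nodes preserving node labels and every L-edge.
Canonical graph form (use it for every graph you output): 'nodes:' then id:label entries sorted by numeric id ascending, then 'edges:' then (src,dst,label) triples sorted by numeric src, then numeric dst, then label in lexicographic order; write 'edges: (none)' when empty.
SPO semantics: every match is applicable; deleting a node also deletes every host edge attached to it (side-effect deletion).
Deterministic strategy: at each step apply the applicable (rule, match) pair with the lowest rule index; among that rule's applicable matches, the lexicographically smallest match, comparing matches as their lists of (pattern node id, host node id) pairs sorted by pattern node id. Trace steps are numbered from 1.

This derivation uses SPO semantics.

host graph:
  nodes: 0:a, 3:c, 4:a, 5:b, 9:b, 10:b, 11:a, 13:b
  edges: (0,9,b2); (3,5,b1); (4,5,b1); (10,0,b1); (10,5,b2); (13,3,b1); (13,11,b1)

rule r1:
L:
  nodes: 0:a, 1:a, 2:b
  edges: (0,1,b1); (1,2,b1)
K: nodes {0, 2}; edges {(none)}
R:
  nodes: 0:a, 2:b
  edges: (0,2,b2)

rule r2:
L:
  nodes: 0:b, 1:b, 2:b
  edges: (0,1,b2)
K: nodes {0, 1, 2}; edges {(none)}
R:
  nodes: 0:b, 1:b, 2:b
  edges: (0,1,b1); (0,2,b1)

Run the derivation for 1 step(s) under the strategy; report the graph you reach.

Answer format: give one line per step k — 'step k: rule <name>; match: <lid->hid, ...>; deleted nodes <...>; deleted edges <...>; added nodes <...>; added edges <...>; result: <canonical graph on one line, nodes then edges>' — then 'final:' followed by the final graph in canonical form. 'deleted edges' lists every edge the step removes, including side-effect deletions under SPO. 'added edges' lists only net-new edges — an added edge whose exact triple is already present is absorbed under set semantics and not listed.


step 1: rule r2; match: 0->10, 1->5, 2->9; deleted nodes (none); deleted edges (10,5,b2); added nodes (none); added edges (10,5,b1); (10,9,b1); result: nodes: 0:a, 3:c, 4:a, 5:b, 9:b, 10:b, 11:a, 13:b edges: (0,9,b2); (3,5,b1); (4,5,b1); (10,0,b1); (10,5,b1); (10,9,b1); (13,3,b1); (13,11,b1)
final:
nodes: 0:a, 3:c, 4:a, 5:b, 9:b, 10:b, 11:a, 13:b
edges: (0,9,b2); (3,5,b1); (4,5,b1); (10,0,b1); (10,5,b1); (10,9,b1); (13,3,b1); (13,11,b1)


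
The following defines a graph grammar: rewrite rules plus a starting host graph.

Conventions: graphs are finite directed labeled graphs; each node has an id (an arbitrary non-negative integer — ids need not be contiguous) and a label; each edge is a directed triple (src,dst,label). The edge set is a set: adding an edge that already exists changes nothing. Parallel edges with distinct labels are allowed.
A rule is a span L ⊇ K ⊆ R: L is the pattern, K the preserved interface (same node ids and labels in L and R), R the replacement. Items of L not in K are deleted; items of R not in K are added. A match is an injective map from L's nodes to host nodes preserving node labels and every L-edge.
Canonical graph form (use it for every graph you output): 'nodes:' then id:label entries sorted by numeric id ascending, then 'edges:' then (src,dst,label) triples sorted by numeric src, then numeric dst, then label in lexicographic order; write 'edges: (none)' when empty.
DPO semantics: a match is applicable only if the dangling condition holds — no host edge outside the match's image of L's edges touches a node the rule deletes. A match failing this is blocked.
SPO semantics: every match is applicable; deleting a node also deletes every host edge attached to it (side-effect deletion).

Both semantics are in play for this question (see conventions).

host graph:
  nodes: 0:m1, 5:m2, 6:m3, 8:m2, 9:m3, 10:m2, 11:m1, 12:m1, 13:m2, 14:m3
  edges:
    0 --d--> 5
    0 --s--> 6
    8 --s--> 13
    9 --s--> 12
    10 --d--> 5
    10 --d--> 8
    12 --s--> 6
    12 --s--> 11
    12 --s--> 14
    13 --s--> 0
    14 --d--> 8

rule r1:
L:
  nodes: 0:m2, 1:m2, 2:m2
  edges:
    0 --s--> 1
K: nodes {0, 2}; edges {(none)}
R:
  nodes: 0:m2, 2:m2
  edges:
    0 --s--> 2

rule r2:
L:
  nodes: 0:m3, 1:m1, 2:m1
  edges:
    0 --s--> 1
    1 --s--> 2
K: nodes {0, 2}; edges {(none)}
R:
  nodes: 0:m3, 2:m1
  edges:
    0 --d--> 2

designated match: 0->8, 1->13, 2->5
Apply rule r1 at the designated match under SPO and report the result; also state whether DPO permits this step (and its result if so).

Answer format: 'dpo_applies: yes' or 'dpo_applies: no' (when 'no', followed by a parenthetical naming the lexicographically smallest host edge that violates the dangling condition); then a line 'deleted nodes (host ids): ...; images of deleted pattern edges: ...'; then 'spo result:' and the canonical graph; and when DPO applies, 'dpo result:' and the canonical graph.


dpo_applies: no
(the rule deletes node 13, which keeps host edge (13,0,s) outside the match image — the dangling condition fails, DPO blocks; SPO proceeds and side-deletes such edges)
deleted nodes (host ids): 13; images of deleted pattern edges: (8,13,s)
spo result:
nodes: 0:m1, 5:m2, 6:m3, 8:m2, 9:m3, 10:m2, 11:m1, 12:m1, 14:m3
edges: (0,5,d); (0,6,s); (8,5,s); (9,12,s); (10,5,d); (10,8,d); (12,6,s); (12,11,s); (12,14,s); (14,8,d)


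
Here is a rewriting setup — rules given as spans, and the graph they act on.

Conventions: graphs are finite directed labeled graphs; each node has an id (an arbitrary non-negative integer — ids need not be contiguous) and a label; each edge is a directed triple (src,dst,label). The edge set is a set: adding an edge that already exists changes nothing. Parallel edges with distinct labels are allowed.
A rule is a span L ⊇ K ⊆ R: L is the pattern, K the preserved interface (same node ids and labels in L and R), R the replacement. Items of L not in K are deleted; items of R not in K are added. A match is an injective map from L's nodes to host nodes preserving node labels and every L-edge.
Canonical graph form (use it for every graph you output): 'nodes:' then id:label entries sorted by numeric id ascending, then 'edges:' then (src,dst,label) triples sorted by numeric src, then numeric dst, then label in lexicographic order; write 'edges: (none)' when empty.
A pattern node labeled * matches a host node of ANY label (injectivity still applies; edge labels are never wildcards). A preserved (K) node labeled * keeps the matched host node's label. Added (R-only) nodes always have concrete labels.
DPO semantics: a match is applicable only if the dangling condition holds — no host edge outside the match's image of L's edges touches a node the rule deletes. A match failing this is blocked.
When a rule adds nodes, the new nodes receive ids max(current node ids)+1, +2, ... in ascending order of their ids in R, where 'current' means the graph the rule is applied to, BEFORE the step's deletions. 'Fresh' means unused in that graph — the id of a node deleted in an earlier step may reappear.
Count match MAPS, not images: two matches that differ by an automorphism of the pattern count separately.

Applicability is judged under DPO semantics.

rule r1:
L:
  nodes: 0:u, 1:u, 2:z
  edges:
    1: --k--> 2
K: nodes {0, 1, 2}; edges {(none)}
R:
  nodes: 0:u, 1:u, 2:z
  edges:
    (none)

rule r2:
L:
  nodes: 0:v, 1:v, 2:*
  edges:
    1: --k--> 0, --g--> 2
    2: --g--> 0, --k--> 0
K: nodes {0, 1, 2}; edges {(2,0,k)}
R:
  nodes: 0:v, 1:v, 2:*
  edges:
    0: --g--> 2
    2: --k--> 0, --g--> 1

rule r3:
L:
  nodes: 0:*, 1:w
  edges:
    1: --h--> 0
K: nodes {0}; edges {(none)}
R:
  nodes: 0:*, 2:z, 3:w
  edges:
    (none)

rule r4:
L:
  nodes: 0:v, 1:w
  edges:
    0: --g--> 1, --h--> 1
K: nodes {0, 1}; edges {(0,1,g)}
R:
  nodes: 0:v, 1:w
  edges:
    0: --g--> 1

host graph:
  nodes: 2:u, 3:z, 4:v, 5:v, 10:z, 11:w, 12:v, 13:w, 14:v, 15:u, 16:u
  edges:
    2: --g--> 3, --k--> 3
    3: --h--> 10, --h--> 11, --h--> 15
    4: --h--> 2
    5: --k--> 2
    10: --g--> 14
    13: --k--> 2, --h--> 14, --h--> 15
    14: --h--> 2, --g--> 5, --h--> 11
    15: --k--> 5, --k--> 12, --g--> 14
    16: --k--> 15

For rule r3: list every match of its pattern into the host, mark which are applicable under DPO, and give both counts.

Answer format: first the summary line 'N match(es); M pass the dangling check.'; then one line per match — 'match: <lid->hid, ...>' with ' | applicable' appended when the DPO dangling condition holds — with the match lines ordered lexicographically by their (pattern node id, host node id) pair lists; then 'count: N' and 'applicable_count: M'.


2 match(es); 0 pass the dangling check.
match: 0->14, 1->13
match: 0->15, 1->13
count: 2
applicable_count: 0


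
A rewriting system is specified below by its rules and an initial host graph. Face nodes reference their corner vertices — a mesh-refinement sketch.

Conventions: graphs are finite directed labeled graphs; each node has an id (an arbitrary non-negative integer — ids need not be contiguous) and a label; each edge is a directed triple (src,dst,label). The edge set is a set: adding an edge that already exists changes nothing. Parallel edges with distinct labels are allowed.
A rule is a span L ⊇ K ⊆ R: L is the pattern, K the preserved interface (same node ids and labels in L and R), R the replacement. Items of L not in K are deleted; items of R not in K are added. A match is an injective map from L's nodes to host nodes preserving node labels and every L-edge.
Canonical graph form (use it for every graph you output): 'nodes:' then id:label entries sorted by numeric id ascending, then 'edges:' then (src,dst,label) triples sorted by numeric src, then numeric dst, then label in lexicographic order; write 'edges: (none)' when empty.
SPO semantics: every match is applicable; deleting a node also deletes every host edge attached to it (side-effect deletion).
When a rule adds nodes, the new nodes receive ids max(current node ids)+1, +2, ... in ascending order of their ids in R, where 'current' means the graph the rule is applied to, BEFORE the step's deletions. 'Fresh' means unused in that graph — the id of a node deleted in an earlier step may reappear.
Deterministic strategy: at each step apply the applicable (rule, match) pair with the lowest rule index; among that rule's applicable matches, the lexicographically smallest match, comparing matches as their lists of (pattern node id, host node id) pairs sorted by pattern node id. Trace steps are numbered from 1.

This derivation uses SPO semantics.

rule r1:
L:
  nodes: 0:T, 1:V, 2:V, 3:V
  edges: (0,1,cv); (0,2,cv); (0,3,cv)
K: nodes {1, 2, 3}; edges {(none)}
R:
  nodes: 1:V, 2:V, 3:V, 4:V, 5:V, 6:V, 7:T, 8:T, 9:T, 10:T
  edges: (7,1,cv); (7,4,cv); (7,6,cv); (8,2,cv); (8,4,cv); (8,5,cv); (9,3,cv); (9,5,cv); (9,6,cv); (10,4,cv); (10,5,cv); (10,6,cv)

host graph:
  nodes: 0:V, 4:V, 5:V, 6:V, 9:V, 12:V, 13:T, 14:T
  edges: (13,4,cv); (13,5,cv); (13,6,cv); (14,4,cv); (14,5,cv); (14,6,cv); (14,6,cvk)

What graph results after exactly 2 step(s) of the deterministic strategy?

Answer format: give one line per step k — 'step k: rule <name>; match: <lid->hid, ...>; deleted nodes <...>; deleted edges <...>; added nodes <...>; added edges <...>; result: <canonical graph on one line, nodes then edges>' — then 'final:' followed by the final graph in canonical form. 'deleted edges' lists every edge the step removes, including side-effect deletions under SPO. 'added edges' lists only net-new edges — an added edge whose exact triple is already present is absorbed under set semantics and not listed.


step 1: rule r1; match: 0->13, 1->4, 2->5, 3->6; deleted nodes 13; deleted edges (13,4,cv); (13,5,cv); (13,6,cv); added nodes 15, 16, 17, 18, 19, 20, 21; added edges (18,4,cv); (18,15,cv); (18,17,cv); (19,5,cv); (19,15,cv); (19,16,cv); (20,6,cv); (20,16,cv); (20,17,cv); (21,15,cv); (21,16,cv); (21,17,cv); result: nodes: 0:V, 4:V, 5:V, 6:V, 9:V, 12:V, 14:T, 15:V, 16:V, 17:V, 18:T, 19:T, 20:T, 21:T edges: (14,4,cv); (14,5,cv); (14,6,cv); (14,6,cvk); (18,4,cv); (18,15,cv); (18,17,cv); (19,5,cv); (19,15,cv); (19,16,cv); (20,6,cv); (20,16,cv); (20,17,cv); (21,15,cv); (21,16,cv); (21,17,cv)
step 2: rule r1; match: 0->14, 1->4, 2->5, 3->6; deleted nodes 14; deleted edges (14,4,cv); (14,5,cv); (14,6,cv); (14,6,cvk); added nodes 22, 23, 24, 25, 26, 27, 28; added edges (25,4,cv); (25,22,cv); (25,24,cv); (26,5,cv); (26,22,cv); (26,23,cv); (27,6,cv); (27,23,cv); (27,24,cv); (28,22,cv); (28,23,cv); (28,24,cv); result: nodes: 0:V, 4:V, 5:V, 6:V, 9:V, 12:V, 15:V, 16:V, 17:V, 18:T, 19:T, 20:T, 21:T, 22:V, 23:V, 24:V, 25:T, 26:T, 27:T, 28:T edges: (18,4,cv); (18,15,cv); (18,17,cv); (19,5,cv); (19,15,cv); (19,16,cv); (20,6,cv); (20,16,cv); (20,17,cv); (21,15,cv); (21,16,cv); (21,17,cv); (25,4,cv); (25,22,cv); (25,24,cv); (26,5,cv); (26,22,cv); (26,23,cv); (27,6,cv); (27,23,cv); (27,24,cv); (28,22,cv); (28,23,cv); (28,24,cv)
final:
nodes: 0:V, 4:V, 5:V, 6:V, 9:V, 12:V, 15:V, 16:V, 17:V, 18:T, 19:T, 20:T, 21:T, 22:V, 23:V, 24:V, 25:T, 26:T, 27:T, 28:T
edges: (18,4,cv); (18,15,cv); (18,17,cv); (19,5,cv); (19,15,cv); (19,16,cv); (20,6,cv); (20,16,cv); (20,17,cv); (21,15,cv); (21,16,cv); (21,17,cv); (25,4,cv); (25,22,cv); (25,24,cv); (26,5,cv); (26,22,cv); (26,23,cv); (27,6,cv); (27,23,cv); (27,24,cv); (28,22,cv); (28,23,cv); (28,24,cv)


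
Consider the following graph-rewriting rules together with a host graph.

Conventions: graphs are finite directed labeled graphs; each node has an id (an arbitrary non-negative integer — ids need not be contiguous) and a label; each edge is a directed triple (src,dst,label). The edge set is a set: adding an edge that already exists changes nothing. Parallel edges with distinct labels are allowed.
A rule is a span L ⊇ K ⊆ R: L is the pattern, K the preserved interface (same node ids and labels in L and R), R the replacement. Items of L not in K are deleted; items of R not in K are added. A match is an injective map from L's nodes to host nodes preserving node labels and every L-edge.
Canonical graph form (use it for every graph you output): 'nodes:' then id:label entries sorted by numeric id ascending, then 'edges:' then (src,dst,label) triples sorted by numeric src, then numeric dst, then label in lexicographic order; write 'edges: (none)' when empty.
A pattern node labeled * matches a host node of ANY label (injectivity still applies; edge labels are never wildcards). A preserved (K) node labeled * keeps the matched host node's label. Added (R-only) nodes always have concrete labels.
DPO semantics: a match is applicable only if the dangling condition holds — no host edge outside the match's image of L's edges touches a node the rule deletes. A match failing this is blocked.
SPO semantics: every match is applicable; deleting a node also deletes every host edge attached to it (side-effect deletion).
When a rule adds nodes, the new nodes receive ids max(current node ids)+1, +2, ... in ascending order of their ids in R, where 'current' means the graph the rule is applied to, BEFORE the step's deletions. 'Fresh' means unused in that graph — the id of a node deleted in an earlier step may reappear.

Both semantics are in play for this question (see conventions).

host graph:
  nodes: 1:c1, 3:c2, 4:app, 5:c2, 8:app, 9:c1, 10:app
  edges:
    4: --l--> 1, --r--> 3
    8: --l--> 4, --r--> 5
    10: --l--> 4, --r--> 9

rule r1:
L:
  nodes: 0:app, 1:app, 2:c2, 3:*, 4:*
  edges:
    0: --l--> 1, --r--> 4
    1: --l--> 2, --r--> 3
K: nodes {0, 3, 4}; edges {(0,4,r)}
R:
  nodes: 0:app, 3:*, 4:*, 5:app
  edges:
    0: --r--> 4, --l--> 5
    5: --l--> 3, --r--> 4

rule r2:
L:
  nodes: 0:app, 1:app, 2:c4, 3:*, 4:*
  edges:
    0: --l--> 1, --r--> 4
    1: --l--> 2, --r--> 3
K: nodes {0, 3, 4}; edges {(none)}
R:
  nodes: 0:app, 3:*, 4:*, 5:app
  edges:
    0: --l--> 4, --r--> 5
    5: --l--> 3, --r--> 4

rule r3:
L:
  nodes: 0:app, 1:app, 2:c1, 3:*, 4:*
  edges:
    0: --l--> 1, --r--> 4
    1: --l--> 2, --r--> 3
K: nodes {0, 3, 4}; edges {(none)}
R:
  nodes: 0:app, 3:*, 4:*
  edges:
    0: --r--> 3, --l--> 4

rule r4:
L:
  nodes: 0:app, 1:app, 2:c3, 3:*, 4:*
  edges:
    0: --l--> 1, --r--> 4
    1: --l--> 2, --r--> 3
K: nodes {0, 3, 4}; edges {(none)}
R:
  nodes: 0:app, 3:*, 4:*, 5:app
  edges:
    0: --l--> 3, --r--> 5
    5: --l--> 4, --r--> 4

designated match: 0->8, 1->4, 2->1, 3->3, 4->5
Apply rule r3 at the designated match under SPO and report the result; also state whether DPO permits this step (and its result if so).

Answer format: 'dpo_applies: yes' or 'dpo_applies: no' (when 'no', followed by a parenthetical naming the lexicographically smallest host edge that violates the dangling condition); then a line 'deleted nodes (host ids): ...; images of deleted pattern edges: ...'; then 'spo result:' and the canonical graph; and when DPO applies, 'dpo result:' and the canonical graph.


dpo_applies: no
(the rule deletes node 4, which keeps host edge (10,4,l) outside the match image — the dangling condition fails, DPO blocks; SPO proceeds and side-deletes such edges)
deleted nodes (host ids): 1, 4; images of deleted pattern edges: (4,1,l); (4,3,r); (8,4,l); (8,5,r)
spo result:
nodes: 3:c2, 5:c2, 8:app, 9:c1, 10:app
edges: (8,3,r); (8,5,l); (10,9,r)


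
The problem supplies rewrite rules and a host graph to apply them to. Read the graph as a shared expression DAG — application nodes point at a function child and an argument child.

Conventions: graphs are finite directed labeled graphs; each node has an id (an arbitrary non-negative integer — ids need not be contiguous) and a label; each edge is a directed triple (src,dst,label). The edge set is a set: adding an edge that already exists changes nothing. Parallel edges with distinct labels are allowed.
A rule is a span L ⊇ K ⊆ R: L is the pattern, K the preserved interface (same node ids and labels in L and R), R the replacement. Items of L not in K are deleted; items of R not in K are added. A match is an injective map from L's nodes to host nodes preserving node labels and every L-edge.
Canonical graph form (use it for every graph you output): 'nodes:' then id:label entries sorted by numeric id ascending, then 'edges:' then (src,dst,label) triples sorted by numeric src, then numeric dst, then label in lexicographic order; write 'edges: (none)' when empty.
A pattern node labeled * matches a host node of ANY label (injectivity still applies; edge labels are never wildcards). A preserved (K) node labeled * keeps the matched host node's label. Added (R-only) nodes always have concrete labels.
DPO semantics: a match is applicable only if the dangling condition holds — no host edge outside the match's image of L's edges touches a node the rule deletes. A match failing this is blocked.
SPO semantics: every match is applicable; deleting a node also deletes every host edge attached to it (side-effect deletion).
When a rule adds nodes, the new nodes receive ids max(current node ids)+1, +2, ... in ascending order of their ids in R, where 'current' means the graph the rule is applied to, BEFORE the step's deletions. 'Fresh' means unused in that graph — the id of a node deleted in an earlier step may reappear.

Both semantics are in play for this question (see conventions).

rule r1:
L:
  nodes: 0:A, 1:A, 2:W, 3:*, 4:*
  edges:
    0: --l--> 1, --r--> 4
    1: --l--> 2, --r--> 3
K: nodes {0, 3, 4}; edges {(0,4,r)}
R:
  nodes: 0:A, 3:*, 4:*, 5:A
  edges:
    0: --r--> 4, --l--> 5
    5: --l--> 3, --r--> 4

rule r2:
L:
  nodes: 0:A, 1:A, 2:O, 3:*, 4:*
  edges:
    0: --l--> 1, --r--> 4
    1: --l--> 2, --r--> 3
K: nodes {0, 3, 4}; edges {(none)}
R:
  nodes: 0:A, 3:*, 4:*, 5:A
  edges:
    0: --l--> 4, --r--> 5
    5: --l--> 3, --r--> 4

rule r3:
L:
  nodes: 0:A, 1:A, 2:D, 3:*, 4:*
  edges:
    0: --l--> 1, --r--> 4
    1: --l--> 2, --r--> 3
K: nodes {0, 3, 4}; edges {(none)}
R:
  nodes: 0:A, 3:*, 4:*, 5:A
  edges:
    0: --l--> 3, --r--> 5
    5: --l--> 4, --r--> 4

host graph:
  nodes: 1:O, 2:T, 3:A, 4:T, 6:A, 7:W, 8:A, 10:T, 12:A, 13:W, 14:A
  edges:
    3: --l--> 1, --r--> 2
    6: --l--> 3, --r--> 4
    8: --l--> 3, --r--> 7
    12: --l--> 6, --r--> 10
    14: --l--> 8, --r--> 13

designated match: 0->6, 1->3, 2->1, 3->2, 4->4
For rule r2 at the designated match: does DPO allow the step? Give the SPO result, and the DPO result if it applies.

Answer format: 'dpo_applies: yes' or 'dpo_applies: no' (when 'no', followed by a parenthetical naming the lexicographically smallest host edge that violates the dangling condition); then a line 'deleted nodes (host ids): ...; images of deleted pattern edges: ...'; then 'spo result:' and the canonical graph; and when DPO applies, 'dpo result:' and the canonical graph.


dpo_applies: no
(the rule deletes node 3, which keeps host edge (8,3,l) outside the match image — the dangling condition fails, DPO blocks; SPO proceeds and side-deletes such edges)
deleted nodes (host ids): 1, 3; images of deleted pattern edges: (3,1,l); (3,2,r); (6,3,l); (6,4,r)
spo result:
nodes: 2:T, 4:T, 6:A, 7:W, 8:A, 10:T, 12:A, 13:W, 14:A, 15:A
edges: (6,4,l); (6,15,r); (8,7,r); (12,6,l); (12,10,r); (14,8,l); (14,13,r); (15,2,l); (15,4,r)


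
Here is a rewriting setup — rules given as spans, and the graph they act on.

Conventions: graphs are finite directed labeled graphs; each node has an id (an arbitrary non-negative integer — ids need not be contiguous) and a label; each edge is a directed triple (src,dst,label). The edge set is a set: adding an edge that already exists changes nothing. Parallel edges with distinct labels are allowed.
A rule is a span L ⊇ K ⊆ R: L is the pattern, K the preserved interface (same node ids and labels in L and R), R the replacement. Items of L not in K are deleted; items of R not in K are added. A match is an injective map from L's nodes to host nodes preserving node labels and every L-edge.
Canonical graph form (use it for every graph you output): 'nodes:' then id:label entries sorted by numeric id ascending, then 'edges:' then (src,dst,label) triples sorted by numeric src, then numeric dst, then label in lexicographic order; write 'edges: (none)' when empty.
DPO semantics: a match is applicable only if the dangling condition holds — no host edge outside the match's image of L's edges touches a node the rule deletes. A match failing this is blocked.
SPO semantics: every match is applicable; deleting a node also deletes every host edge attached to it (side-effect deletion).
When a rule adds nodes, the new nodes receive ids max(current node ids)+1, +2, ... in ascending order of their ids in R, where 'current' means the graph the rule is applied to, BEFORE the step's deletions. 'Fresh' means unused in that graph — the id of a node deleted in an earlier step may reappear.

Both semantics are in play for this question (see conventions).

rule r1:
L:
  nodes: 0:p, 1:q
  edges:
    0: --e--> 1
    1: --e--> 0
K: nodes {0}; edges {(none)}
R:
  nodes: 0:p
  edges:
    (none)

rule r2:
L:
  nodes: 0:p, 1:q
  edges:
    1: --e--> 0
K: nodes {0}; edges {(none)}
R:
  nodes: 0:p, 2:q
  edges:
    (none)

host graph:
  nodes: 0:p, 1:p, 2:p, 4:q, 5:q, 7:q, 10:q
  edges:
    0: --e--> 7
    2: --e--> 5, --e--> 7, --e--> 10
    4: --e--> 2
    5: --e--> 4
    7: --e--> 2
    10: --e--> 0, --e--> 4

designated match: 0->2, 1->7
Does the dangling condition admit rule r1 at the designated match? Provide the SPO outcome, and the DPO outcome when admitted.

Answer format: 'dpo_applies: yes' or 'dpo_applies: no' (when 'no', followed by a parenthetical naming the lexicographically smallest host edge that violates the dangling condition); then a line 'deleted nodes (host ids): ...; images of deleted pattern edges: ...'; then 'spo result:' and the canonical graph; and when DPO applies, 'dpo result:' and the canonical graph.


dpo_applies: no
(the rule deletes node 7, which keeps host edge (0,7,e) outside the match image — the dangling condition fails, DPO blocks; SPO proceeds and side-deletes such edges)
deleted nodes (host ids): 7; images of deleted pattern edges: (2,7,e); (7,2,e)
spo result:
nodes: 0:p, 1:p, 2:p, 4:q, 5:q, 10:q
edges: (2,5,e); (2,10,e); (4,2,e); (5,4,e); (10,0,e); (10,4,e)


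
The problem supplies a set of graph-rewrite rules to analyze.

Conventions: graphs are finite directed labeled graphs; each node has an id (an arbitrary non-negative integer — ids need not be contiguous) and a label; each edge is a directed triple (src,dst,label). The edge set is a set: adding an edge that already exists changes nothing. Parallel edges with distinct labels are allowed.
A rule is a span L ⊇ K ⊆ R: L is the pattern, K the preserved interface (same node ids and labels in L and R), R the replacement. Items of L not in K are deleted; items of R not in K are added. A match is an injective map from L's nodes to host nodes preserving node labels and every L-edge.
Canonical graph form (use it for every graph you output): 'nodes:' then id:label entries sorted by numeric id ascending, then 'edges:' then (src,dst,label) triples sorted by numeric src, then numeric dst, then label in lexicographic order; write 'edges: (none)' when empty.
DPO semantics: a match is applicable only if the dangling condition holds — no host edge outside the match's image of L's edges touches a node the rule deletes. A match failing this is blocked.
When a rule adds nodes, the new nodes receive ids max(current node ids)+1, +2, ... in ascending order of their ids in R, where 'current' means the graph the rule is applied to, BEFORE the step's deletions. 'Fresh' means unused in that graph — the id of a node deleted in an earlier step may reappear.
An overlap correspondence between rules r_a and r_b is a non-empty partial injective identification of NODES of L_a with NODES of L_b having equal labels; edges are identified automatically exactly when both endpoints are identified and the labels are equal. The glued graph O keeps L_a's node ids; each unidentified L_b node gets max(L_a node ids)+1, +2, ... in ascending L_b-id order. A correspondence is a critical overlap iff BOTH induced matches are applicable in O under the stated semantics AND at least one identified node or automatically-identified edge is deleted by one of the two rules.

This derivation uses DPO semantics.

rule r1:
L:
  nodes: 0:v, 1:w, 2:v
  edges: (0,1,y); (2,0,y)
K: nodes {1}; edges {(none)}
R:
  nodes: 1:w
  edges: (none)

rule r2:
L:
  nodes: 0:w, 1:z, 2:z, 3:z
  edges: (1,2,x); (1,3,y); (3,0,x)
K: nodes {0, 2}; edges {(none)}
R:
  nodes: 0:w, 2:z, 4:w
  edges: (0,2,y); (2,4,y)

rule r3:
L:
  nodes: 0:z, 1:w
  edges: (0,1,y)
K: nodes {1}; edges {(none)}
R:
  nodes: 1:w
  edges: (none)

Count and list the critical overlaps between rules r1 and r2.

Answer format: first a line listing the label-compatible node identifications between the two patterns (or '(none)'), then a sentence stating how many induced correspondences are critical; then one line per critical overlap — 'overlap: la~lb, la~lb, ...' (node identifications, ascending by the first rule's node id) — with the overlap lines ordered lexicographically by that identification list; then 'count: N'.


label-compatible node identifications between L(r1) and L(r2): 1~0
0 of the induced correspondences are critical overlaps of r1 and r2.
count: 0


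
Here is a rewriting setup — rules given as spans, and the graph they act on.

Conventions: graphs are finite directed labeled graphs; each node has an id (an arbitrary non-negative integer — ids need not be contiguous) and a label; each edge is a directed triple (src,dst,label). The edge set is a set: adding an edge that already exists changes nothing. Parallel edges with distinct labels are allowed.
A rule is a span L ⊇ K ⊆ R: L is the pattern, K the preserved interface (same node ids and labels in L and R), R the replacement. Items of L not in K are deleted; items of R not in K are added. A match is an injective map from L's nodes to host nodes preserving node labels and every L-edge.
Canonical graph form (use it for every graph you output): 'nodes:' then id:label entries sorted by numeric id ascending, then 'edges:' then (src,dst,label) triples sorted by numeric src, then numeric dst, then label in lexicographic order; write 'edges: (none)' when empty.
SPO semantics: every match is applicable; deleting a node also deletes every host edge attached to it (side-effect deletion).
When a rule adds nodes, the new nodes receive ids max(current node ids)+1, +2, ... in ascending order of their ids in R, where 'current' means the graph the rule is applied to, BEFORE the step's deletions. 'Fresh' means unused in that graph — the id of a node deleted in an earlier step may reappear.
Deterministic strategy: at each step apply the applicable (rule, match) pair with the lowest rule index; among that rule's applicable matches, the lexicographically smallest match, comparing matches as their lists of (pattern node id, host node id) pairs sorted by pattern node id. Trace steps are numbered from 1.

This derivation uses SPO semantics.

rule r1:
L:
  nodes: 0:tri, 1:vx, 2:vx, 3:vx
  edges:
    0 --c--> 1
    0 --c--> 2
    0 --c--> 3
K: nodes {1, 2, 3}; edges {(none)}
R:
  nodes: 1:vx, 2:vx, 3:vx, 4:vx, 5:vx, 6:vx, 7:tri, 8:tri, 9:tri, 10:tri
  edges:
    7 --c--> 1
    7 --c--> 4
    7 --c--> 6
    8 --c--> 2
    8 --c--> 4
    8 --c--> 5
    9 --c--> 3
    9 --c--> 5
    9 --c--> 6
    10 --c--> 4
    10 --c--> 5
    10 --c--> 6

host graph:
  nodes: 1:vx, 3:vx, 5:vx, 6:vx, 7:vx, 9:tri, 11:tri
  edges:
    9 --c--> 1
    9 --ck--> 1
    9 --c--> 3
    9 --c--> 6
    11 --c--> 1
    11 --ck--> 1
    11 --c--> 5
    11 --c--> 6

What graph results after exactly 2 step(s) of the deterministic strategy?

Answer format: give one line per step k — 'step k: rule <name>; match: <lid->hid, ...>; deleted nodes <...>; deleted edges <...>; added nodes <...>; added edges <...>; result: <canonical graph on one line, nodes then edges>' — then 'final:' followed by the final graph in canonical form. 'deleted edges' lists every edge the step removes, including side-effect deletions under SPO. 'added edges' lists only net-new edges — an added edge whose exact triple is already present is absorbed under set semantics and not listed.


step 1: rule r1; match: 0->9, 1->1, 2->3, 3->6; deleted nodes 9; deleted edges (9,1,c); (9,1,ck); (9,3,c); (9,6,c); added nodes 12, 13, 14, 15, 16, 17, 18; added edges (15,1,c); (15,12,c); (15,14,c); (16,3,c); (16,12,c); (16,13,c); (17,6,c); (17,13,c); (17,14,c); (18,12,c); (18,13,c); (18,14,c); result: nodes: 1:vx, 3:vx, 5:vx, 6:vx, 7:vx, 11:tri, 12:vx, 13:vx, 14:vx, 15:tri, 16:tri, 17:tri, 18:tri edges: (11,1,c); (11,1,ck); (11,5,c); (11,6,c); (15,1,c); (15,12,c); (15,14,c); (16,3,c); (16,12,c); (16,13,c); (17,6,c); (17,13,c); (17,14,c); (18,12,c); (18,13,c); (18,14,c)
step 2: rule r1; match: 0->11, 1->1, 2->5, 3->6; deleted nodes 11; deleted edges (11,1,c); (11,1,ck); (11,5,c); (11,6,c); added nodes 19, 20, 21, 22, 23, 24, 25; added edges (22,1,c); (22,19,c); (22,21,c); (23,5,c); (23,19,c); (23,20,c); (24,6,c); (24,20,c); (24,21,c); (25,19,c); (25,20,c); (25,21,c); result: nodes: 1:vx, 3:vx, 5:vx, 6:vx, 7:vx, 12:vx, 13:vx, 14:vx, 15:tri, 16:tri, 17:tri, 18:tri, 19:vx, 20:vx, 21:vx, 22:tri, 23:tri, 24:tri, 25:tri edges: (15,1,c); (15,12,c); (15,14,c); (16,3,c); (16,12,c); (16,13,c); (17,6,c); (17,13,c); (17,14,c); (18,12,c); (18,13,c); (18,14,c); (22,1,c); (22,19,c); (22,21,c); (23,5,c); (23,19,c); (23,20,c); (24,6,c); (24,20,c); (24,21,c); (25,19,c); (25,20,c); (25,21,c)
final:
nodes: 1:vx, 3:vx, 5:vx, 6:vx, 7:vx, 12:vx, 13:vx, 14:vx, 15:tri, 16:tri, 17:tri, 18:tri, 19:vx, 20:vx, 21:vx, 22:tri, 23:tri, 24:tri, 25:tri
edges: (15,1,c); (15,12,c); (15,14,c); (16,3,c); (16,12,c); (16,13,c); (17,6,c); (17,13,c); (17,14,c); (18,12,c); (18,13,c); (18,14,c); (22,1,c); (22,19,c); (22,21,c); (23,5,c); (23,19,c); (23,20,c); (24,6,c); (24,20,c); (24,21,c); (25,19,c); (25,20,c); (25,21,c)
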